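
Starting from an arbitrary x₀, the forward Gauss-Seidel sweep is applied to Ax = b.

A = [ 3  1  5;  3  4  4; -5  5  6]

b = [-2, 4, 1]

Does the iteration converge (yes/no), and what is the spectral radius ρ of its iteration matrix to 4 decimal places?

A = D + L + U where D = diag(3, 4, 6).
GS T = -(D+L)⁻¹U: row 0 first, T[0,2] = -(5)/(3) = -1.6667; later rows by forward substitution.
  T[0,:] = [+0.0000, -0.3333, -1.6667]
  T[1,:] = [+0.0000, +0.2500, +0.2500]
  T[2,:] = [+0.0000, -0.4861, -1.5972]
|λ(T)| sorted: 1.5289, 0.1817, 0.0000.
ρ = 1.5289; 1.5289 > 1, so it fails to converge.

no, ρ = 1.5289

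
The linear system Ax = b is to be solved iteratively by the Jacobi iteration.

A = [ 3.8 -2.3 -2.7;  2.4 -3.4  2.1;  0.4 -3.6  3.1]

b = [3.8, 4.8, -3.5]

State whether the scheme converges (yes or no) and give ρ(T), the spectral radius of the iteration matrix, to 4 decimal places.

Diagonal D = diag(3.8, -3.4, 3.1); L, U strict lower/upper.
Jacobi: T = -D⁻¹(L+U), T[0,1] = -(-2.3)/(3.8) = +0.6053; T[0,0] = 0.
  T[0,:] = [+0.0000  +0.6053  +0.7105]
  T[1,:] = [+0.7059  +0.0000  +0.6176]
  T[2,:] = [-0.1290  +1.1613  +0.0000]
eigenvalue magnitudes: 1.2208, 0.6615, 0.6615.
ρ = 1.2208; 1.2208 > 1: divergent.

no, ρ = 1.2208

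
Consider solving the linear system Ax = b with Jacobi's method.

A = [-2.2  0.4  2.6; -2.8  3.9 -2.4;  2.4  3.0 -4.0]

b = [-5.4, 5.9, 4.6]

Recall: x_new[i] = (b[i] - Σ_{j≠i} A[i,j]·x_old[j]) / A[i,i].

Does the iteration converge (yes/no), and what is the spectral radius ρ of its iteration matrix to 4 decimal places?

no, ρ = 1.3499

A = D + L + U where D = diag(-2.2, 3.9, -4).
Jacobi T = -D⁻¹(L+U): T[2,0] = -(2.4)/(-4) = +0.6000; T[2,2] = 0.
  T[0,:] = [+0.0000, +0.1818, +1.1818]
  T[1,:] = [+0.7179, +0.0000, +0.6154]
  T[2,:] = [+0.6000, +0.7500, +0.0000]
eigenvalue magnitudes: 1.3499, 0.7219, 0.7219.
ρ(T) = max|λ| = 1.3499; 1.3499 > 1, so it fails to converge.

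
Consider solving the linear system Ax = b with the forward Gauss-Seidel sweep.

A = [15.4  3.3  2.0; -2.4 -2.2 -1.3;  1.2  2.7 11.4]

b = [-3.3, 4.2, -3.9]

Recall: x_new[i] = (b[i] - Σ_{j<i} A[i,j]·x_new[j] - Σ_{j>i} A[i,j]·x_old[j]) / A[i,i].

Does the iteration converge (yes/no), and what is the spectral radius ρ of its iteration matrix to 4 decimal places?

Split A = D + L + U, D = diag(15.4, -2.2, 11.4).
Gauss-Seidel: T = -(D+L)⁻¹U, row 0 first, T[0,1] = -(3.3)/(15.4) = -0.2143; later rows by forward substitution.
  T[0,:] = [+0.0000, -0.2143, -0.1299]
  T[1,:] = [+0.0000, +0.2338, -0.4492]
  T[2,:] = [+0.0000, -0.0328, +0.1201]
|λ(T)| sorted: 0.3110, 0.0429, 0.0000.
ρ(T) = max|λ| = 0.3110; 0.3110 < 1 ⇒ converges.

yes, ρ = 0.3110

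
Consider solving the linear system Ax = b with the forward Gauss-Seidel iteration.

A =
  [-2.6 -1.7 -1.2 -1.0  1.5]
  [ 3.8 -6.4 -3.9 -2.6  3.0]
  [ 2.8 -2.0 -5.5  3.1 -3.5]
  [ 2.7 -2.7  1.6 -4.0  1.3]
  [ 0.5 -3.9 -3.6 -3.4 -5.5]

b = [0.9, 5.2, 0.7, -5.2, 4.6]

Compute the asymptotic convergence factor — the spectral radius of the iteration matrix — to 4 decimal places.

1.1233

Split A = D + L + U, D = diag(-2.6, -6.4, -5.5, -4, -5.5).
T_GS = -(D+L)⁻¹U: row 0 first, T[0,4] = -(1.5)/(-2.6) = +0.5769; later rows by forward substitution.
  T[0,:] = [+0.0000  -0.6538  -0.4615  -0.3846  +0.5769]
  T[1,:] = [+0.0000  -0.3882  -0.8834  -0.6346  +0.8113]
  T[2,:] = [+0.0000  -0.1917  +0.0863  +0.5986  -0.6377]
  T[3,:] = [+0.0000  -0.2560  +0.3193  +0.4082  -0.0883]
  T[4,:] = [+0.0000  +0.4996  +0.3306  -0.2291  -0.0509]
|eigenvalues of T|: 1.1233, 0.5268, 0.5268, 0.0213, 0.0000.
ρ = 1.1233; 1.1233 > 1 ⇒ diverges.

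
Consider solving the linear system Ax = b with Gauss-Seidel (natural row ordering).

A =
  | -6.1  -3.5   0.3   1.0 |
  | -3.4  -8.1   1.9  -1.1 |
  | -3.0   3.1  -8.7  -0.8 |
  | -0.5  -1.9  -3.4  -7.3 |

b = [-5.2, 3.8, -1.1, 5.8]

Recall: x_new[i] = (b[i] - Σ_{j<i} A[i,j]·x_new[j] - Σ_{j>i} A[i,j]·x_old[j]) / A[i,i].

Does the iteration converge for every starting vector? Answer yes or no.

yes

Split A = D + L + U, D = diag(-6.1, -8.1, -8.7, -7.3).
Gauss-Seidel: T = -(D+L)⁻¹U, row 0 first, T[0,3] = -(1)/(-6.1) = +0.1639; later rows by forward substitution.
  T[0,:] = [+0.0000, -0.5738, +0.0492, +0.1639]
  T[1,:] = [+0.0000, +0.2408, +0.2139, -0.2046]
  T[2,:] = [+0.0000, +0.2837, +0.0593, -0.2214]
  T[3,:] = [+0.0000, -0.1555, -0.0867, +0.1451]
|λ(T)| sorted: 0.5418, 0.1107, 0.0141, 0.0000.
ρ(T) = max|λ| = 0.5418; 0.5418 < 1, so it converges for any x₀.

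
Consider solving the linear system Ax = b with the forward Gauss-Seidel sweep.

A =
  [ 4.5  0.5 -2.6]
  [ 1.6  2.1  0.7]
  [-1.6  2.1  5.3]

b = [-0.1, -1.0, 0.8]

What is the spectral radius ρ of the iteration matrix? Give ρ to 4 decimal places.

0.5847

Diagonal D = diag(4.5, 2.1, 5.3); L, U strict lower/upper.
T_GS = -(D+L)⁻¹U: row 0 first, T[0,1] = -(0.5)/(4.5) = -0.1111; later rows by forward substitution.
  T[0,:] = [+0.0000, -0.1111, +0.5778]
  T[1,:] = [+0.0000, +0.0847, -0.7735]
  T[2,:] = [+0.0000, -0.0671, +0.4809]
|roots of det(T-λI)|: 0.5847, 0.0191, 0.0000.
ρ = 0.5847; 0.5847 < 1: convergent.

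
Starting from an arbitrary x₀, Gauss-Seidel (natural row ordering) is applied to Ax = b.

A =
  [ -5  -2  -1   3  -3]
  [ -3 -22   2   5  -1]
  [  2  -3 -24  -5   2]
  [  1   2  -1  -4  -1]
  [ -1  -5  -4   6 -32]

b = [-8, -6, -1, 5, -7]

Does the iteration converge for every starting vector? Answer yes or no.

yes

Split A = D + L + U, D = diag(-5, -22, -24, -4, -32).
T_GS = -(D+L)⁻¹U: row 0 first, T[0,1] = -(-2)/(-5) = -0.4000; later rows by forward substitution.
  T[0,:] = [+0.0000, -0.4000, -0.2000, +0.6000, -0.6000]
  T[1,:] = [+0.0000, +0.0545, +0.1182, +0.1455, +0.0364]
  T[2,:] = [+0.0000, -0.0402, -0.0314, -0.1765, +0.0288]
  T[3,:] = [+0.0000, -0.0627, +0.0170, +0.2669, -0.3890]
  T[4,:] = [+0.0000, -0.0028, -0.0051, +0.0306, -0.0635]
|roots of det(T-λI)|: 0.1721, 0.0957, 0.0957, 0.0376, 0.0000.
ρ(T) = max|λ| = 0.1721; 0.1721 < 1: convergent.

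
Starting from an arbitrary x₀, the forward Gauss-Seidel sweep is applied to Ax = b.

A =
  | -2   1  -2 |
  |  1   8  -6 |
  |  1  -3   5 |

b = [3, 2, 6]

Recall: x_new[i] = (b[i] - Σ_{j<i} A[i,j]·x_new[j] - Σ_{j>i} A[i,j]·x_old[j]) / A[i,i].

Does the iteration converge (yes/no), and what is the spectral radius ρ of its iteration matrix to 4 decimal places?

A = D + L + U where D = diag(-2, 8, 5).
GS T = -(D+L)⁻¹U: row 0 first, T[0,2] = -(-2)/(-2) = -1.0000; later rows by forward substitution.
  T[0,:] = [+0.0000, +0.5000, -1.0000]
  T[1,:] = [+0.0000, -0.0625, +0.8750]
  T[2,:] = [+0.0000, -0.1375, +0.7250]
|roots of det(T-λI)|: 0.5176, 0.1449, 0.0000.
ρ = 0.5176; 0.5176 < 1 ⇒ converges.

yes, ρ = 0.5176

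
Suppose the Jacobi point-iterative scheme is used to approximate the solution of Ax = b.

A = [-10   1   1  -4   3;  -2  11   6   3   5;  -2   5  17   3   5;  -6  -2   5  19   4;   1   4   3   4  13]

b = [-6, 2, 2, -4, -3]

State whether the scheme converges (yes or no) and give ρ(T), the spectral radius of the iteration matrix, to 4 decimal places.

yes, ρ = 0.8368

Diagonal D = diag(-10, 11, 17, 19, 13); L, U strict lower/upper.
Jacobi T = -D⁻¹(L+U): T[0,1] = -(1)/(-10) = +0.1000; T[0,0] = 0.
  T[0,:] = [+0.0000 +0.1000 +0.1000 -0.4000 +0.3000]
  T[1,:] = [+0.1818 +0.0000 -0.5455 -0.2727 -0.4545]
  T[2,:] = [+0.1176 -0.2941 +0.0000 -0.1765 -0.2941]
  T[3,:] = [+0.3158 +0.1053 -0.2632 +0.0000 -0.2105]
  T[4,:] = [-0.0769 -0.3077 -0.2308 -0.3077 +0.0000]
moduli |λ_i(T)| = 0.8368, 0.3989, 0.3833, 0.3833, 0.1953.
ρ(T) = max|λ| = 0.8368; 0.8368 < 1: convergent.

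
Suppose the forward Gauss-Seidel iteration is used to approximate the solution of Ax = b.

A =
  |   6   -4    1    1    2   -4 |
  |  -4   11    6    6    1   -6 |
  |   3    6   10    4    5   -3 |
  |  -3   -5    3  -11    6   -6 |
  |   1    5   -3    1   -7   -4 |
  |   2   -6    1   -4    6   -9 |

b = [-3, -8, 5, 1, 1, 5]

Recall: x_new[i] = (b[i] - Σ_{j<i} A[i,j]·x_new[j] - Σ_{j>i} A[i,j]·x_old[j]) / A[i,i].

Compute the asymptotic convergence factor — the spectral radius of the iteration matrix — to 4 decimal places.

1.1836

Write A = D+L+U with D = diag(6, 11, 10, -11, -7, -9).
GS T = -(D+L)⁻¹U: row 0 first, T[0,4] = -(2)/(6) = -0.3333; later rows by forward substitution.
  T[0,:] = [+0.0000  +0.6667  -0.1667  -0.1667  -0.3333  +0.6667]
  T[1,:] = [+0.0000  +0.2424  -0.6061  -0.6061  -0.2121  +0.7879]
  T[2,:] = [+0.0000  -0.3455  +0.4136  +0.0136  -0.2727  -0.3727]
  T[3,:] = [+0.0000  -0.3862  +0.4337  +0.3247  +0.6584  -1.1871]
  T[4,:] = [+0.0000  +0.3613  -0.5720  -0.4162  +0.0118  +0.0767]
  T[5,:] = [+0.0000  +0.3607  -0.1612  -0.0532  -0.2477  +0.1602]
|λ(T)| sorted: 1.1836, 0.4728, 0.3187, 0.2377, 0.2377, 0.0000.
spectral radius ρ = 1.1836; 1.1836 > 1, so it fails to converge.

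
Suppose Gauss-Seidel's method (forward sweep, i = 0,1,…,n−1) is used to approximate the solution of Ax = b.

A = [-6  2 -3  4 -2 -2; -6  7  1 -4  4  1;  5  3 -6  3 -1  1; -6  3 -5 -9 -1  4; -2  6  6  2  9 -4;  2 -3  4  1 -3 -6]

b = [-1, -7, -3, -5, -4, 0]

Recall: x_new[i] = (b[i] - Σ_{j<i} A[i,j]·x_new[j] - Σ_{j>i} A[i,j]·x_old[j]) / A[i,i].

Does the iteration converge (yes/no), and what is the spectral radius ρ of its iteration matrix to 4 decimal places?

Diagonal D = diag(-6, 7, -6, -9, 9, -6); L, U strict lower/upper.
Gauss-Seidel: T = -(D+L)⁻¹U, row 0 first, T[0,2] = -(-3)/(-6) = -0.5000; later rows by forward substitution.
  T[0,:] = [+0.0000  +0.3333  -0.5000  +0.6667  -0.3333  -0.3333]
  T[1,:] = [+0.0000  +0.2857  -0.5714  +1.1429  -0.8571  -0.4286]
  T[2,:] = [+0.0000  +0.4206  -0.7024  +1.6270  -0.8730  -0.3254]
  T[3,:] = [+0.0000  -0.3607  +0.5331  -0.9674  +0.3104  +0.7046]
  T[4,:] = [+0.0000  -0.3167  +0.6196  -1.4834  +1.0104  +0.7164]
  T[5,:] = [+0.0000  +0.3469  -0.5702  +1.3159  -0.7180  -0.3545]
eigenvalue magnitudes: 1.5007, 0.4940, 0.1708, 0.1708, 0.0181, 0.0000.
ρ(T) = max|λ| = 1.5007; 1.5007 > 1 ⇒ diverges.

no, ρ = 1.5007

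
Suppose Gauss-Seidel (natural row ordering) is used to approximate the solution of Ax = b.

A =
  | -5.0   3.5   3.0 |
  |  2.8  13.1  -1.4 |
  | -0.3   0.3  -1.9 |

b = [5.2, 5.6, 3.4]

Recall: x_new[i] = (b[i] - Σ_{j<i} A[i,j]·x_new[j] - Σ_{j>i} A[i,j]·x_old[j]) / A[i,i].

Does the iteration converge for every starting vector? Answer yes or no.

Split A = D + L + U, D = diag(-5, 13.1, -1.9).
Gauss-Seidel: T = -(D+L)⁻¹U, row 0 first, T[0,2] = -(3)/(-5) = +0.6000; later rows by forward substitution.
  T[0,:] = [+0.0000  +0.7000  +0.6000]
  T[1,:] = [+0.0000  -0.1496  -0.0214]
  T[2,:] = [+0.0000  -0.1342  -0.0981]
|eigenvalues of T|: 0.1833, 0.0644, 0.0000.
spectral radius ρ = 0.1833; 0.1833 < 1: convergent.

yes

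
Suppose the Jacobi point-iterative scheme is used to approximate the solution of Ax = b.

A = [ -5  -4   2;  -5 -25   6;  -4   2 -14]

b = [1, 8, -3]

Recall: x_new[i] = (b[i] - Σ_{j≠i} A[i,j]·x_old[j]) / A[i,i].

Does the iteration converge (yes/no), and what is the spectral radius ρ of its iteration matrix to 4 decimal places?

Diagonal D = diag(-5, -25, -14); L, U strict lower/upper.
Jacobi T = -D⁻¹(L+U): T[2,1] = -(2)/(-14) = +0.1429; T[2,2] = 0.
  T[0,:] = [+0.0000 -0.8000 +0.4000]
  T[1,:] = [-0.2000 +0.0000 +0.2400]
  T[2,:] = [-0.2857 +0.1429 +0.0000]
moduli |λ_i(T)| = 0.4264, 0.3191, 0.3191.
spectral radius ρ = 0.4264; 0.4264 < 1: convergent.

yes, ρ = 0.4264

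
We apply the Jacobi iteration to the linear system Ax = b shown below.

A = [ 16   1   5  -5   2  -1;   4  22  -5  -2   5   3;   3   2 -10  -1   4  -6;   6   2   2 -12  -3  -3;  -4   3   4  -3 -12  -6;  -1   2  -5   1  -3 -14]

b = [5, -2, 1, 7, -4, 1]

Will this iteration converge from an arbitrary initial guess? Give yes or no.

yes

A = D + L + U where D = diag(16, 22, -10, -12, -12, -14).
Jacobi: T = -D⁻¹(L+U), T[0,2] = -(5)/(16) = -0.3125; T[0,0] = 0.
  T[0,:] = [+0.0000, -0.0625, -0.3125, +0.3125, -0.1250, +0.0625]
  T[1,:] = [-0.1818, +0.0000, +0.2273, +0.0909, -0.2273, -0.1364]
  T[2,:] = [+0.3000, +0.2000, +0.0000, -0.1000, +0.4000, -0.6000]
  T[3,:] = [+0.5000, +0.1667, +0.1667, +0.0000, -0.2500, -0.2500]
  T[4,:] = [-0.3333, +0.2500, +0.3333, -0.2500, +0.0000, -0.5000]
  T[5,:] = [-0.0714, +0.1429, -0.3571, +0.0714, -0.2143, +0.0000]
|eigenvalues of T|: 0.8219, 0.4672, 0.4672, 0.3806, 0.3687, 0.0121.
spectral radius ρ = 0.8219; 0.8219 < 1 ⇒ converges.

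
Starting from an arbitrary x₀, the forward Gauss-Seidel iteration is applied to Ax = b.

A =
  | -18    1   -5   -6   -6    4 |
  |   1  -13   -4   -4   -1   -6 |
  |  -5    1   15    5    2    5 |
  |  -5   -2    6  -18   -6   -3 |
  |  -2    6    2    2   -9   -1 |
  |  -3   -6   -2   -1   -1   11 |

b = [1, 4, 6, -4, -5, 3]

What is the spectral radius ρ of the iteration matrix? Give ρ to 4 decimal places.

0.9325

Split A = D + L + U, D = diag(-18, -13, 15, -18, -9, 11).
GS T = -(D+L)⁻¹U: row 0 first, T[0,4] = -(-6)/(-18) = -0.3333; later rows by forward substitution.
  T[0,:] = [+0.0000, +0.0556, -0.2778, -0.3333, -0.3333, +0.2222]
  T[1,:] = [+0.0000, +0.0043, -0.3291, -0.3333, -0.1026, -0.4444]
  T[2,:] = [+0.0000, +0.0182, -0.0707, -0.4222, -0.2376, -0.2296]
  T[3,:] = [+0.0000, -0.0098, +0.0902, -0.0111, -0.3085, -0.2556]
  T[4,:] = [+0.0000, -0.0076, -0.1533, -0.2444, -0.1157, -0.5646]
  T[5,:] = [+0.0000, +0.0192, -0.2738, -0.3727, -0.2286, -0.2981]
|roots of det(T-λI)|: 0.9325, 0.2923, 0.2923, 0.1512, 0.0048, 0.0000.
ρ = 0.9325; 0.9325 < 1, so it converges for any x₀.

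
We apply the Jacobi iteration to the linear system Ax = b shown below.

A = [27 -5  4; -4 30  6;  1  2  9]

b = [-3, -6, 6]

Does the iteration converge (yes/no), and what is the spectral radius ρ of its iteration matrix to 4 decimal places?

A = D + L + U where D = diag(27, 30, 9).
T_J = -D⁻¹(L+U): T[2,0] = -(1)/(9) = -0.1111; T[2,2] = 0.
  T[0,:] = [+0.0000  +0.1852  -0.1481]
  T[1,:] = [+0.1333  +0.0000  -0.2000]
  T[2,:] = [-0.1111  -0.2222  +0.0000]
eigenvalue magnitudes: 0.3333, 0.2142, 0.1191.
ρ(T) = max|λ| = 0.3333; 0.3333 < 1: convergent.

yes, ρ = 0.3333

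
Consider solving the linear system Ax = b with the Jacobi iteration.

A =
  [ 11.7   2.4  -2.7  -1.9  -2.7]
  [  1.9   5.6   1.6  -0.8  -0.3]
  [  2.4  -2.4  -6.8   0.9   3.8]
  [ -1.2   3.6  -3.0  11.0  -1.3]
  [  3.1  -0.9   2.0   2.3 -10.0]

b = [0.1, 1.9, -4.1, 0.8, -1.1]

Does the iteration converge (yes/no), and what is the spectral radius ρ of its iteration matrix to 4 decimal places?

Write A = D+L+U with D = diag(11.7, 5.6, -6.8, 11, -10).
Jacobi T = -D⁻¹(L+U): T[1,2] = -(1.6)/(5.6) = -0.2857; T[1,1] = 0.
  T[0,:] = [+0.0000, -0.2051, +0.2308, +0.1624, +0.2308]
  T[1,:] = [-0.3393, +0.0000, -0.2857, +0.1429, +0.0536]
  T[2,:] = [+0.3529, -0.3529, +0.0000, +0.1324, +0.5588]
  T[3,:] = [+0.1091, -0.3273, +0.2727, +0.0000, +0.1182]
  T[4,:] = [+0.3100, -0.0900, +0.2000, +0.2300, +0.0000]
|λ(T)| sorted: 0.8689, 0.4184, 0.2668, 0.2301, 0.2301.
ρ = 0.8689; 0.8689 < 1 ⇒ converges.

yes, ρ = 0.8689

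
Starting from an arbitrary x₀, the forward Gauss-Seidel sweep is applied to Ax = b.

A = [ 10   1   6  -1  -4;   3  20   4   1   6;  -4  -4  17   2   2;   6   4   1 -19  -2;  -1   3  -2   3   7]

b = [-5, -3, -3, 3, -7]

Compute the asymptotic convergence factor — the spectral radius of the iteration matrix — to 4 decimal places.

0.2693

Write A = D+L+U with D = diag(10, 20, 17, -19, 7).
GS T = -(D+L)⁻¹U: row 0 first, T[0,3] = -(-1)/(10) = +0.1000; later rows by forward substitution.
  T[0,:] = [+0.0000, -0.1000, -0.6000, +0.1000, +0.4000]
  T[1,:] = [+0.0000, +0.0150, -0.1100, -0.0650, -0.3600]
  T[2,:] = [+0.0000, -0.0200, -0.1671, -0.1094, -0.1082]
  T[3,:] = [+0.0000, -0.0295, -0.2214, +0.0121, -0.0604]
  T[4,:] = [+0.0000, -0.0138, +0.0086, +0.0057, +0.2064]
|roots of det(T-λI)|: 0.2693, 0.2278, 0.1024, 0.0056, 0.0000.
ρ = 0.2693; 0.2693 < 1 ⇒ converges.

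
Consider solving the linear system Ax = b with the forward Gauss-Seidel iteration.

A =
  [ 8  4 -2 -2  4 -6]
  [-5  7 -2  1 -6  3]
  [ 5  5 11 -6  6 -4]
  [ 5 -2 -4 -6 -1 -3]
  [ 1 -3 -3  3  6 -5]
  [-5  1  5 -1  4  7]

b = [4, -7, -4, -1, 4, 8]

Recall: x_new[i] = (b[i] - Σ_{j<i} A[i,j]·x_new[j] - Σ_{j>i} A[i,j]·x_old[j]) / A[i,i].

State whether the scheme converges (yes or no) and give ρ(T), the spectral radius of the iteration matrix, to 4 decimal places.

no, ρ = 1.1983

Split A = D + L + U, D = diag(8, 7, 11, -6, 6, 7).
GS T = -(D+L)⁻¹U: row 0 first, T[0,2] = -(-2)/(8) = +0.2500; later rows by forward substitution.
  T[0,:] = [+0.0000 -0.5000 +0.2500 +0.2500 -0.5000 +0.7500]
  T[1,:] = [+0.0000 -0.3571 +0.4643 +0.0357 +0.5000 +0.1071]
  T[2,:] = [+0.0000 +0.3896 -0.3247 +0.4156 -0.5455 -0.0260]
  T[3,:] = [+0.0000 -0.5574 +0.2700 -0.0806 -0.3864 +0.1066]
  T[4,:] = [+0.0000 +0.3782 -0.1069 +0.2243 +0.2538 +0.6956]
  T[5,:] = [+0.0000 -0.8802 +0.4438 -0.2631 -0.2392 +0.1567]
|roots of det(T-λI)|: 1.1983, 0.8239, 0.8239, 0.2047, 0.0464, 0.0000.
ρ = 1.1983; 1.1983 > 1, so it fails to converge.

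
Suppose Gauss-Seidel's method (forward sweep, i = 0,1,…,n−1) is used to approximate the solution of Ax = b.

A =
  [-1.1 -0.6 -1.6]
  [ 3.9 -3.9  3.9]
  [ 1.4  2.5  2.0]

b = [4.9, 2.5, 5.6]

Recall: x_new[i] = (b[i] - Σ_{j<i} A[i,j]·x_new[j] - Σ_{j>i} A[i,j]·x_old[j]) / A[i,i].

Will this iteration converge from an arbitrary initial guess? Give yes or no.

no

Let D = diag(-1.1, -3.9, 2); L, U the strict triangles.
T_GS = -(D+L)⁻¹U: row 0 first, T[0,2] = -(-1.6)/(-1.1) = -1.4545; later rows by forward substitution.
  T[0,:] = [+0.0000 -0.5455 -1.4545]
  T[1,:] = [+0.0000 -0.5455 -0.4545]
  T[2,:] = [+0.0000 +1.0636 +1.5864]
moduli |λ_i(T)| = 1.3283, 0.2874, 0.0000.
spectral radius ρ = 1.3283; 1.3283 > 1, so it fails to converge.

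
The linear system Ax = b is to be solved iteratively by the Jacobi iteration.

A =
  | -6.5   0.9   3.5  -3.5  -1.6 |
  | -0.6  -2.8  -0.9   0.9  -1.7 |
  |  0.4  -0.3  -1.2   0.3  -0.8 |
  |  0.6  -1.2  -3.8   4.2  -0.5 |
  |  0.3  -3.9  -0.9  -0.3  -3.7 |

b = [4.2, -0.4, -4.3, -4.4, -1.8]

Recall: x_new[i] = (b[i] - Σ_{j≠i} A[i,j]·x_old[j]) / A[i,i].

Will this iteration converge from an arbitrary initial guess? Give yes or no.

no

Split A = D + L + U, D = diag(-6.5, -2.8, -1.2, 4.2, -3.7).
Jacobi: T = -D⁻¹(L+U), T[4,1] = -(-3.9)/(-3.7) = -1.0541; T[4,4] = 0.
  T[0,:] = [+0.0000, +0.1385, +0.5385, -0.5385, -0.2462]
  T[1,:] = [-0.2143, +0.0000, -0.3214, +0.3214, -0.6071]
  T[2,:] = [+0.3333, -0.2500, +0.0000, +0.2500, -0.6667]
  T[3,:] = [-0.1429, +0.2857, +0.9048, +0.0000, +0.1190]
  T[4,:] = [+0.0811, -1.0541, -0.2432, -0.0811, +0.0000]
|eigenvalues of T|: 1.2701, 0.9039, 0.5942, 0.5942, 0.5254.
ρ(T) = max|λ| = 1.2701; 1.2701 > 1, so it fails to converge.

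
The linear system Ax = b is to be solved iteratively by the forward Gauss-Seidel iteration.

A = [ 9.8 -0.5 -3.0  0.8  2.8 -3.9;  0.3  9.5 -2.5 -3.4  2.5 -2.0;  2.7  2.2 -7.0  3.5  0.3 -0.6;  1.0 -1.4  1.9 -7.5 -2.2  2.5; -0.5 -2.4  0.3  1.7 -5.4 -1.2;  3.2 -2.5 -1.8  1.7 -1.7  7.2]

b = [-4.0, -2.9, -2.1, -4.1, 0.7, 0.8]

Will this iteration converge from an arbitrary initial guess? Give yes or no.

yes

Split A = D + L + U, D = diag(9.8, 9.5, -7, -7.5, -5.4, 7.2).
T_GS = -(D+L)⁻¹U: row 0 first, T[0,2] = -(-3)/(9.8) = +0.3061; later rows by forward substitution.
  T[0,:] = [+0.0000  +0.0510  +0.3061  -0.0816  -0.2857  +0.3980]
  T[1,:] = [+0.0000  -0.0016  +0.2535  +0.3605  -0.2541  +0.1980]
  T[2,:] = [+0.0000  +0.0192  +0.1977  +0.5818  -0.1472  +0.1300]
  T[3,:] = [+0.0000  +0.0120  +0.0436  +0.0692  -0.3213  +0.3824]
  T[4,:] = [+0.0000  +0.0008  -0.1163  -0.0985  +0.0301  -0.2195]
  T[5,:] = [+0.0000  -0.0211  -0.0364  +0.2673  +0.0849  -0.2177]
|eigenvalues of T|: 0.5058, 0.3154, 0.1847, 0.1249, 0.0529, 0.0000.
ρ = 0.5058; 0.5058 < 1, so it converges for any x₀.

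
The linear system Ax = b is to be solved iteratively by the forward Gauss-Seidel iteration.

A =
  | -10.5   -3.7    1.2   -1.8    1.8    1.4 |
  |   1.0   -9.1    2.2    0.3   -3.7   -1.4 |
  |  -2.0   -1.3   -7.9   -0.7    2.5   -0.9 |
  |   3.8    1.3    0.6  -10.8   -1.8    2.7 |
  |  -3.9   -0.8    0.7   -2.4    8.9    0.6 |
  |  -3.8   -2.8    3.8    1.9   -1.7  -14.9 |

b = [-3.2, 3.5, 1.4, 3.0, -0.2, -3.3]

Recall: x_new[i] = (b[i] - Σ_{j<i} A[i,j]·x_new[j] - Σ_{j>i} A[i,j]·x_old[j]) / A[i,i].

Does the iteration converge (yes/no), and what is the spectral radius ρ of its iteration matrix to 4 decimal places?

A = D + L + U where D = diag(-10.5, -9.1, -7.9, -10.8, 8.9, -14.9).
T_GS = -(D+L)⁻¹U: row 0 first, T[0,5] = -(1.4)/(-10.5) = +0.1333; later rows by forward substitution.
  T[0,:] = [+0.0000  -0.3524  +0.1143  -0.1714  +0.1714  +0.1333]
  T[1,:] = [+0.0000  -0.0387  +0.2543  +0.0141  -0.3878  -0.1392]
  T[2,:] = [+0.0000  +0.0956  -0.0708  -0.0475  +0.3369  -0.1248]
  T[3,:] = [+0.0000  -0.1233  +0.0669  -0.0613  -0.1343  +0.2732]
  T[4,:] = [+0.0000  -0.1987  +0.0965  -0.0866  -0.0224  +0.0620]
  T[5,:] = [+0.0000  +0.1285  -0.0975  +0.0310  +0.1005  -0.0119]
|roots of det(T-λI)|: 0.5120, 0.1843, 0.1843, 0.0353, 0.0353, 0.0000.
ρ(T) = max|λ| = 0.5120; 0.5120 < 1: convergent.

yes, ρ = 0.5120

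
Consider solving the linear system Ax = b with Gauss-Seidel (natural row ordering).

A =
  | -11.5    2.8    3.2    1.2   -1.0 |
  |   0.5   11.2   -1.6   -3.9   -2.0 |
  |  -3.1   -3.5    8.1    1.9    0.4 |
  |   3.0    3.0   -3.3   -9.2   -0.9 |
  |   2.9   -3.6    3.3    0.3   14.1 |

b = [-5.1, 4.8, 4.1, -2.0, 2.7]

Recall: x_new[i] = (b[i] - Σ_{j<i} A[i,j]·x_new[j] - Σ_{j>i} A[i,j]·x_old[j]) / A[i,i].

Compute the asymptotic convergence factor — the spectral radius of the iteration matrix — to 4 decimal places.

Write A = D+L+U with D = diag(-11.5, 11.2, 8.1, -9.2, 14.1).
GS T = -(D+L)⁻¹U: row 0 first, T[0,1] = -(2.8)/(-11.5) = +0.2435; later rows by forward substitution.
  T[0,:] = [+0.0000, +0.2435, +0.2783, +0.1043, -0.0870]
  T[1,:] = [+0.0000, -0.0109, +0.1304, +0.3436, +0.1825]
  T[2,:] = [+0.0000, +0.0885, +0.1629, -0.0462, -0.0038]
  T[3,:] = [+0.0000, +0.0441, +0.0749, +0.1626, -0.0653]
  T[4,:] = [+0.0000, -0.0745, -0.0636, +0.0736, +0.0668]
|roots of det(T-λI)|: 0.2796, 0.0908, 0.0908, 0.0713, 0.0000.
ρ = 0.2796; 0.2796 < 1: convergent.

0.2796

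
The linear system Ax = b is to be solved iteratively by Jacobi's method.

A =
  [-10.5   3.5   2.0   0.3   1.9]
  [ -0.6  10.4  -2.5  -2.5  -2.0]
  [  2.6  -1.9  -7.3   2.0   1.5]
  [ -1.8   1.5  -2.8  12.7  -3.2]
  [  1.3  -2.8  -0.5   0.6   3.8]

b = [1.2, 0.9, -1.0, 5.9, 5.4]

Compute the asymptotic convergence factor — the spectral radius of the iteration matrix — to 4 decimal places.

Diagonal D = diag(-10.5, 10.4, -7.3, 12.7, 3.8); L, U strict lower/upper.
T_J = -D⁻¹(L+U): T[2,0] = -(2.6)/(-7.3) = +0.3562; T[2,2] = 0.
  T[0,:] = [+0.0000  +0.3333  +0.1905  +0.0286  +0.1810]
  T[1,:] = [+0.0577  +0.0000  +0.2404  +0.2404  +0.1923]
  T[2,:] = [+0.3562  -0.2603  +0.0000  +0.2740  +0.2055]
  T[3,:] = [+0.1417  -0.1181  +0.2205  +0.0000  +0.2520]
  T[4,:] = [-0.3421  +0.7368  +0.1316  -0.1579  +0.0000]
|eigenvalues of T|: 0.5543, 0.3398, 0.3398, 0.2210, 0.0263.
ρ = 0.5543; 0.5543 < 1 ⇒ converges.

0.5543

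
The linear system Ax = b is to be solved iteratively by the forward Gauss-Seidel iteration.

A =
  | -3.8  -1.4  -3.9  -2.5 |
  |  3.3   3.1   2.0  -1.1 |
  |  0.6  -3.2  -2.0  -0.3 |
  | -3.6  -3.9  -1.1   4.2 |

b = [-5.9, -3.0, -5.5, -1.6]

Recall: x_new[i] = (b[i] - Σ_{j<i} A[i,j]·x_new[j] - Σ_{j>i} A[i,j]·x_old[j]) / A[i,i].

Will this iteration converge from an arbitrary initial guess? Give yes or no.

no

A = D + L + U where D = diag(-3.8, 3.1, -2, 4.2).
GS T = -(D+L)⁻¹U: row 0 first, T[0,1] = -(-1.4)/(-3.8) = -0.3684; later rows by forward substitution.
  T[0,:] = [+0.0000  -0.3684  -1.0263  -0.6579]
  T[1,:] = [+0.0000  +0.3922  +0.4474  +1.0552]
  T[2,:] = [+0.0000  -0.7380  -1.0237  -2.0357]
  T[3,:] = [+0.0000  -0.1449  -0.7324  -0.1172]
moduli |λ_i(T)| = 1.5969, 0.8249, 0.0232, 0.0000.
ρ = 1.5969; 1.5969 > 1: divergent.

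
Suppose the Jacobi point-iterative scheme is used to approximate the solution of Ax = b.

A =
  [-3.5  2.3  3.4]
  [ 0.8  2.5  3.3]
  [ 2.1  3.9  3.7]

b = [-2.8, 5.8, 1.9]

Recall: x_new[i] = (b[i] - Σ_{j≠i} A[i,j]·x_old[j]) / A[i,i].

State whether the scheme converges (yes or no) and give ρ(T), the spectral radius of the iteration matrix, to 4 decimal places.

Split A = D + L + U, D = diag(-3.5, 2.5, 3.7).
T_J = -D⁻¹(L+U): T[2,0] = -(2.1)/(3.7) = -0.5676; T[2,2] = 0.
  T[0,:] = [+0.0000  +0.6571  +0.9714]
  T[1,:] = [-0.3200  +0.0000  -1.3200]
  T[2,:] = [-0.5676  -1.0541  +0.0000]
eigenvalue magnitudes: 1.1569, 0.8419, 0.8419.
ρ(T) = max|λ| = 1.1569; 1.1569 > 1 ⇒ diverges.

no, ρ = 1.1569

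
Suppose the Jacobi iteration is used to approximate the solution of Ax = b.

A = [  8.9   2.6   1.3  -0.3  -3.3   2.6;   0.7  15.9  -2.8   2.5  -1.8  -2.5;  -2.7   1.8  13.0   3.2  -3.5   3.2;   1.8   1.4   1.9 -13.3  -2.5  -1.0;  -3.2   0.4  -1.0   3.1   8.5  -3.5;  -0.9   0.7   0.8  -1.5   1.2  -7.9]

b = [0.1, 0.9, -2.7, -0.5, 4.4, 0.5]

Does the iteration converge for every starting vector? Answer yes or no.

yes

Split A = D + L + U, D = diag(8.9, 15.9, 13, -13.3, 8.5, -7.9).
T_J = -D⁻¹(L+U): T[5,2] = -(0.8)/(-7.9) = +0.1013; T[5,5] = 0.
  T[0,:] = [+0.0000, -0.2921, -0.1461, +0.0337, +0.3708, -0.2921]
  T[1,:] = [-0.0440, +0.0000, +0.1761, -0.1572, +0.1132, +0.1572]
  T[2,:] = [+0.2077, -0.1385, +0.0000, -0.2462, +0.2692, -0.2462]
  T[3,:] = [+0.1353, +0.1053, +0.1429, +0.0000, -0.1880, -0.0752]
  T[4,:] = [+0.3765, -0.0471, +0.1176, -0.3647, +0.0000, +0.4118]
  T[5,:] = [-0.1139, +0.0886, +0.1013, -0.1899, +0.1519, +0.0000]
|λ(T)| sorted: 0.5899, 0.3974, 0.2537, 0.2537, 0.1404, 0.0309.
spectral radius ρ = 0.5899; 0.5899 < 1 ⇒ converges.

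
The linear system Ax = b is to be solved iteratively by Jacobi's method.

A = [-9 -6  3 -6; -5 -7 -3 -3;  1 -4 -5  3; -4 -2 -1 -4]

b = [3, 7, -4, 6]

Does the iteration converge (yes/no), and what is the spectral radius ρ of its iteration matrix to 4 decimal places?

A = D + L + U where D = diag(-9, -7, -5, -4).
T_J = -D⁻¹(L+U): T[2,1] = -(-4)/(-5) = -0.8000; T[2,2] = 0.
  T[0,:] = [+0.0000 -0.6667 +0.3333 -0.6667]
  T[1,:] = [-0.7143 +0.0000 -0.4286 -0.4286]
  T[2,:] = [+0.2000 -0.8000 +0.0000 +0.6000]
  T[3,:] = [-1.0000 -0.5000 -0.2500 +0.0000]
|eigenvalues of T|: 1.3146, 0.8422, 0.8422, 0.3575.
spectral radius ρ = 1.3146; 1.3146 > 1: divergent.

no, ρ = 1.3146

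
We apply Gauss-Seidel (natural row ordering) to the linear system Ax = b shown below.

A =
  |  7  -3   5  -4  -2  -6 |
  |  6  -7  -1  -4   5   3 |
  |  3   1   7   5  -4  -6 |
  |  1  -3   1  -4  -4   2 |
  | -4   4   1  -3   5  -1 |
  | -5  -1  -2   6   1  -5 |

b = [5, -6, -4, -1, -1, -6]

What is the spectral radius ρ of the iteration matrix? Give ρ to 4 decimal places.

Diagonal D = diag(7, -7, 7, -4, 5, -5); L, U strict lower/upper.
T_GS = -(D+L)⁻¹U: row 0 first, T[0,2] = -(5)/(7) = -0.7143; later rows by forward substitution.
  T[0,:] = [+0.0000, +0.4286, -0.7143, +0.5714, +0.2857, +0.8571]
  T[1,:] = [+0.0000, +0.3673, -0.7551, -0.0816, +0.9592, +1.1633]
  T[2,:] = [+0.0000, -0.2362, +0.4140, -0.9475, +0.3120, +0.3236]
  T[3,:] = [+0.0000, -0.2274, +0.4913, -0.0328, -1.5700, -0.0773]
  T[4,:] = [+0.0000, -0.0402, +0.2446, +0.6923, -1.5431, -0.1560]
  T[5,:] = [+0.0000, -0.6885, +1.3381, -0.0770, -2.7949, -1.3431]
|λ(T)| sorted: 1.6899, 0.8845, 0.8845, 0.3435, 0.0193, 0.0000.
spectral radius ρ = 1.6899; 1.6899 > 1 ⇒ diverges.

1.6899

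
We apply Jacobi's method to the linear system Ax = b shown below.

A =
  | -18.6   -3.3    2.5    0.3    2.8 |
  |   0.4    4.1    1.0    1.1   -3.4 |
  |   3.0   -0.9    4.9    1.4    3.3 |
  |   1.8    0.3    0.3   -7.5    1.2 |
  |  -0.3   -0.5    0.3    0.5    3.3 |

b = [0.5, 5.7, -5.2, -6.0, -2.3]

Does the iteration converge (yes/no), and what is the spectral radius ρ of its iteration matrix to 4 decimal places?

Diagonal D = diag(-18.6, 4.1, 4.9, -7.5, 3.3); L, U strict lower/upper.
Jacobi: T = -D⁻¹(L+U), T[4,2] = -(0.3)/(3.3) = -0.0909; T[4,4] = 0.
  T[0,:] = [+0.0000 -0.1774 +0.1344 +0.0161 +0.1505]
  T[1,:] = [-0.0976 +0.0000 -0.2439 -0.2683 +0.8293]
  T[2,:] = [-0.6122 +0.1837 +0.0000 -0.2857 -0.6735]
  T[3,:] = [+0.2400 +0.0400 +0.0400 +0.0000 +0.1600]
  T[4,:] = [+0.0909 +0.1515 -0.0909 -0.1515 +0.0000]
|roots of det(T-λI)|: 0.4496, 0.2739, 0.2739, 0.2024, 0.2024.
spectral radius ρ = 0.4496; 0.4496 < 1: convergent.

yes, ρ = 0.4496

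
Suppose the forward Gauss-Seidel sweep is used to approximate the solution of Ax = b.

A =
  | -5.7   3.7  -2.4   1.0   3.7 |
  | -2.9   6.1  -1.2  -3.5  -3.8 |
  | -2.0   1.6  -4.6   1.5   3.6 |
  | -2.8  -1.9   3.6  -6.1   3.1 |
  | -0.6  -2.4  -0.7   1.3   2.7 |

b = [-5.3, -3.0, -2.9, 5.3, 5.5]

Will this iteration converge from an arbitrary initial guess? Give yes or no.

Diagonal D = diag(-5.7, 6.1, -4.6, -6.1, 2.7); L, U strict lower/upper.
GS T = -(D+L)⁻¹U: row 0 first, T[0,2] = -(-2.4)/(-5.7) = -0.4211; later rows by forward substitution.
  T[0,:] = [+0.0000 +0.6491 -0.4211 +0.1754 +0.6491]
  T[1,:] = [+0.0000 +0.3086 -0.0035 +0.6572 +0.9316]
  T[2,:] = [+0.0000 -0.1749 +0.1819 +0.4784 +0.8244]
  T[3,:] = [+0.0000 -0.4973 +0.3017 -0.0029 +0.4066]
  T[4,:] = [+0.0000 +0.6127 -0.1947 +0.7486 +0.9902]
|eigenvalues of T|: 1.4797, 0.1561, 0.1561, 0.1305, 0.0000.
ρ = 1.4797; 1.4797 > 1 ⇒ diverges.

no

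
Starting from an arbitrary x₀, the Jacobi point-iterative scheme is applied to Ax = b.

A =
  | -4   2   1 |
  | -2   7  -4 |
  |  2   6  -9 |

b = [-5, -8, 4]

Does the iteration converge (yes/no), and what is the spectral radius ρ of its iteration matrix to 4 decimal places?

yes, ρ = 0.8433

Split A = D + L + U, D = diag(-4, 7, -9).
Jacobi: T = -D⁻¹(L+U), T[1,0] = -(-2)/(7) = +0.2857; T[1,1] = 0.
  T[0,:] = [+0.0000, +0.5000, +0.2500]
  T[1,:] = [+0.2857, +0.0000, +0.5714]
  T[2,:] = [+0.2222, +0.6667, +0.0000]
eigenvalue magnitudes: 0.8433, 0.6362, 0.2071.
spectral radius ρ = 0.8433; 0.8433 < 1: convergent.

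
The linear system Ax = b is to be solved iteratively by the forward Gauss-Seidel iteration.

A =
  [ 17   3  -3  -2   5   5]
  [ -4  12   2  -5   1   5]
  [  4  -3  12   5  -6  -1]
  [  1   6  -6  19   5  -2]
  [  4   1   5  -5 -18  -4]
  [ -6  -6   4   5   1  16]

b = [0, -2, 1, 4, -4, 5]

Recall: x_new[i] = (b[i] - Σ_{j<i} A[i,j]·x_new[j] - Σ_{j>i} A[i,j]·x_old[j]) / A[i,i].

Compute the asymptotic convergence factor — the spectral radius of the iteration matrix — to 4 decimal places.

Split A = D + L + U, D = diag(17, 12, 12, 19, -18, 16).
GS T = -(D+L)⁻¹U: row 0 first, T[0,3] = -(-2)/(17) = +0.1176; later rows by forward substitution.
  T[0,:] = [+0.0000 -0.1765 +0.1765 +0.1176 -0.2941 -0.2941]
  T[1,:] = [+0.0000 -0.0588 -0.1078 +0.4559 -0.1814 -0.5147]
  T[2,:] = [+0.0000 +0.0441 -0.0858 -0.3419 +0.5527 +0.0527]
  T[3,:] = [+0.0000 +0.0418 -0.0023 -0.2581 -0.0159 +0.2999]
  T[4,:] = [+0.0000 -0.0418 +0.0100 +0.0282 +0.0825 -0.3849]
  T[5,:] = [+0.0000 -0.1097 +0.0473 +0.3795 -0.3167 -0.3862]
|λ(T)| sorted: 0.8751, 0.2801, 0.1296, 0.1015, 0.0834, 0.0000.
spectral radius ρ = 0.8751; 0.8751 < 1, so it converges for any x₀.

0.8751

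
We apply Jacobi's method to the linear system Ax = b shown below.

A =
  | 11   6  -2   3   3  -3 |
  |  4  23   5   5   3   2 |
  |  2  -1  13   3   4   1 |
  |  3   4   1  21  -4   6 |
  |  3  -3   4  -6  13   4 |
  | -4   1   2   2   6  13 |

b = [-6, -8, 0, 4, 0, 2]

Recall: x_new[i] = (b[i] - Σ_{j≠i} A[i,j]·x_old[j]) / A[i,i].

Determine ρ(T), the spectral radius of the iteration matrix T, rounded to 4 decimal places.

0.8773

A = D + L + U where D = diag(11, 23, 13, 21, 13, 13).
Jacobi: T = -D⁻¹(L+U), T[2,3] = -(3)/(13) = -0.2308; T[2,2] = 0.
  T[0,:] = [+0.0000, -0.5455, +0.1818, -0.2727, -0.2727, +0.2727]
  T[1,:] = [-0.1739, +0.0000, -0.2174, -0.2174, -0.1304, -0.0870]
  T[2,:] = [-0.1538, +0.0769, +0.0000, -0.2308, -0.3077, -0.0769]
  T[3,:] = [-0.1429, -0.1905, -0.0476, +0.0000, +0.1905, -0.2857]
  T[4,:] = [-0.2308, +0.2308, -0.3077, +0.4615, +0.0000, -0.3077]
  T[5,:] = [+0.3077, -0.0769, -0.1538, -0.1538, -0.4615, +0.0000]
|eigenvalues of T|: 0.8773, 0.4920, 0.4920, 0.3287, 0.2761, 0.2761.
ρ = 0.8773; 0.8773 < 1 ⇒ converges.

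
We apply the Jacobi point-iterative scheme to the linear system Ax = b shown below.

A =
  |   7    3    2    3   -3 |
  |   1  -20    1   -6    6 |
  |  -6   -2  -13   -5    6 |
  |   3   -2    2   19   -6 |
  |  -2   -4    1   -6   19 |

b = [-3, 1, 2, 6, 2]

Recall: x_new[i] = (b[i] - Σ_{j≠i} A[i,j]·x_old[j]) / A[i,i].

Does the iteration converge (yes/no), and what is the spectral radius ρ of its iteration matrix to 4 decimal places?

yes, ρ = 0.7403

Write A = D+L+U with D = diag(7, -20, -13, 19, 19).
T_J = -D⁻¹(L+U): T[1,0] = -(1)/(-20) = +0.0500; T[1,1] = 0.
  T[0,:] = [+0.0000  -0.4286  -0.2857  -0.4286  +0.4286]
  T[1,:] = [+0.0500  +0.0000  +0.0500  -0.3000  +0.3000]
  T[2,:] = [-0.4615  -0.1538  +0.0000  -0.3846  +0.4615]
  T[3,:] = [-0.1579  +0.1053  -0.1053  +0.0000  +0.3158]
  T[4,:] = [+0.1053  +0.2105  -0.0526  +0.3158  +0.0000]
|λ(T)| sorted: 0.7403, 0.3398, 0.3398, 0.1398, 0.1398.
spectral radius ρ = 0.7403; 0.7403 < 1: convergent.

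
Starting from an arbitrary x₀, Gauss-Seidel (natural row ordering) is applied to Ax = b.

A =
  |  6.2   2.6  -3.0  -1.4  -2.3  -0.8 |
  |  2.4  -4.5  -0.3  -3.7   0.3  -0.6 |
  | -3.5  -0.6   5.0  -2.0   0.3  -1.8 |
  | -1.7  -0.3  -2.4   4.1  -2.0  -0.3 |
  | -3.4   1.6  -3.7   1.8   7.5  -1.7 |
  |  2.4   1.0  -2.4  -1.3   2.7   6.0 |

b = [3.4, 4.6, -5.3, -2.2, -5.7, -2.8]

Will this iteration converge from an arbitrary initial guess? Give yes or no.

no

Diagonal D = diag(6.2, -4.5, 5, 4.1, 7.5, 6); L, U strict lower/upper.
Gauss-Seidel: T = -(D+L)⁻¹U, row 0 first, T[0,2] = -(-3)/(6.2) = +0.4839; later rows by forward substitution.
  T[0,:] = [+0.0000  -0.4194  +0.4839  +0.2258  +0.3710  +0.1290]
  T[1,:] = [+0.0000  -0.2237  +0.1914  -0.7018  +0.2645  -0.0645]
  T[2,:] = [+0.0000  -0.3204  +0.3617  +0.4738  +0.2314  +0.4426]
  T[3,:] = [+0.0000  -0.3778  +0.4263  +0.3197  +0.7964  +0.3810]
  T[4,:] = [+0.0000  -0.2098  +0.2546  +0.4091  +0.0348  +0.4258]
  T[5,:] = [+0.0000  +0.0894  -0.1030  +0.1013  +0.0570  +0.0271]
|eigenvalues of T|: 1.2304, 0.4328, 0.4328, 0.1026, 0.0209, 0.0000.
ρ = 1.2304; 1.2304 > 1, so it fails to converge.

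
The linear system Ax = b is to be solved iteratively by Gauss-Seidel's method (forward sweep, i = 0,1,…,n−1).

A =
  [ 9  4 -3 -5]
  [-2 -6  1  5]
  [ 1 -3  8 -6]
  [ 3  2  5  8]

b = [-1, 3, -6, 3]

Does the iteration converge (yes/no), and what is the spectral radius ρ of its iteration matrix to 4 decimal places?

yes, ρ = 0.8534

A = D + L + U where D = diag(9, -6, 8, 8).
T_GS = -(D+L)⁻¹U: row 0 first, T[0,1] = -(4)/(9) = -0.4444; later rows by forward substitution.
  T[0,:] = [+0.0000 -0.4444 +0.3333 +0.5556]
  T[1,:] = [+0.0000 +0.1481 +0.0556 +0.6481]
  T[2,:] = [+0.0000 +0.1111 -0.0208 +0.9236]
  T[3,:] = [+0.0000 +0.0602 -0.1259 -0.9476]
eigenvalue magnitudes: 0.8534, 0.1737, 0.1406, 0.0000.
ρ = 0.8534; 0.8534 < 1, so it converges for any x₀.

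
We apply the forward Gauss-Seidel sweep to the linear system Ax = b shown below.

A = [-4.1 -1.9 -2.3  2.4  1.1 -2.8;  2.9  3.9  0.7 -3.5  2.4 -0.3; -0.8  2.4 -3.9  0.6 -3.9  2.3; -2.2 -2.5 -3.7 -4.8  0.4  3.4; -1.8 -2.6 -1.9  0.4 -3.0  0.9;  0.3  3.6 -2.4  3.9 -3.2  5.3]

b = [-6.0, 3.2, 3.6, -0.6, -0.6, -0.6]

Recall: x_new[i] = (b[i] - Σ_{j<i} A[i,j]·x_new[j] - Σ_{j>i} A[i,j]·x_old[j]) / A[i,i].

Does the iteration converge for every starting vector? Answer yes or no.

Write A = D+L+U with D = diag(-4.1, 3.9, -3.9, -4.8, -3, 5.3).
GS T = -(D+L)⁻¹U: row 0 first, T[0,2] = -(-2.3)/(-4.1) = -0.5610; later rows by forward substitution.
  T[0,:] = [+0.0000  -0.4634  -0.5610  +0.5854  +0.2683  -0.6829]
  T[1,:] = [+0.0000  +0.3446  +0.2376  +0.4622  -0.8149  +0.5847]
  T[2,:] = [+0.0000  +0.3071  +0.2613  +0.3182  -1.5565  +1.0897]
  T[3,:] = [+0.0000  -0.2038  -0.0681  -0.7543  +1.5846  -0.1232]
  T[4,:] = [+0.0000  -0.2423  -0.0440  -1.0538  +1.7423  -0.5036]
  T[5,:] = [+0.0000  -0.0651  +0.0122  -0.2842  -0.2806  -0.0785]
eigenvalue magnitudes: 1.2547, 0.4932, 0.4932, 0.3371, 0.0002, 0.0000.
spectral radius ρ = 1.2547; 1.2547 > 1: divergent.

no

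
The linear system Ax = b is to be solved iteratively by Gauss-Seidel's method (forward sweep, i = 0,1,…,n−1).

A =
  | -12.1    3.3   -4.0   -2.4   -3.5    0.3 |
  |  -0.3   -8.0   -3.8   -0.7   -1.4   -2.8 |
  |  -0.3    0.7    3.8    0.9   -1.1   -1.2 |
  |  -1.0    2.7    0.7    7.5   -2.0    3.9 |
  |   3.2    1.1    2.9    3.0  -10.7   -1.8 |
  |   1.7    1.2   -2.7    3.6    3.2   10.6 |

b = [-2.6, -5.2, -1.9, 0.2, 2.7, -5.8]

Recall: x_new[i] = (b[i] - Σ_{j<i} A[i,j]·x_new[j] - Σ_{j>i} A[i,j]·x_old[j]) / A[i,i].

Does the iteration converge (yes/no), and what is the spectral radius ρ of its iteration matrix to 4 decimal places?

Let D = diag(-12.1, -8, 3.8, 7.5, -10.7, 10.6); L, U the strict triangles.
Gauss-Seidel: T = -(D+L)⁻¹U, row 0 first, T[0,3] = -(-2.4)/(-12.1) = -0.1983; later rows by forward substitution.
  T[0,:] = [+0.0000, +0.2727, -0.3306, -0.1983, -0.2893, +0.0248]
  T[1,:] = [+0.0000, -0.0102, -0.4626, -0.0801, -0.1642, -0.3509]
  T[2,:] = [+0.0000, +0.0234, +0.0591, -0.2378, +0.2969, +0.3824]
  T[3,:] = [+0.0000, +0.0379, +0.1169, +0.0246, +0.2595, -0.4260]
  T[4,:] = [+0.0000, +0.0975, -0.0976, -0.1251, +0.0498, -0.2127]
  T[5,:] = [+0.0000, -0.0789, +0.1102, +0.0097, +0.0374, +0.3421]
moduli |λ_i(T)| = 0.5058, 0.3750, 0.3750, 0.1205, 0.0258, 0.0000.
spectral radius ρ = 0.5058; 0.5058 < 1 ⇒ converges.

yes, ρ = 0.5058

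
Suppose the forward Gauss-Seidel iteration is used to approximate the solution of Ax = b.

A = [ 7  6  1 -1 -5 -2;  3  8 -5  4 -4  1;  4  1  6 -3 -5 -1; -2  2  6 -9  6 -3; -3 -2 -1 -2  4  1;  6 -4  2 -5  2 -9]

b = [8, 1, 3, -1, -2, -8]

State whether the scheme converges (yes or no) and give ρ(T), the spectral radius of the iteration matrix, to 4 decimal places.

Diagonal D = diag(7, 8, 6, -9, 4, -9); L, U strict lower/upper.
Gauss-Seidel: T = -(D+L)⁻¹U, row 0 first, T[0,5] = -(-2)/(7) = +0.2857; later rows by forward substitution.
  T[0,:] = [+0.0000, -0.8571, -0.1429, +0.1429, +0.7143, +0.2857]
  T[1,:] = [+0.0000, +0.3214, +0.6786, -0.5536, +0.2321, -0.2321]
  T[2,:] = [+0.0000, +0.5179, -0.0179, +0.4970, +0.3185, +0.0149]
  T[3,:] = [+0.0000, +0.6071, +0.1706, +0.1766, +0.7718, -0.4385]
  T[4,:] = [+0.0000, -0.0491, +0.3130, +0.0429, +1.1173, -0.3673]
  T[5,:] = [+0.0000, -0.9474, -0.4260, +0.3632, +0.2633, +0.4589]
|eigenvalues of T|: 1.2833, 0.5849, 0.5849, 0.2604, 0.2604, 0.0000.
ρ(T) = max|λ| = 1.2833; 1.2833 > 1, so it fails to converge.

no, ρ = 1.2833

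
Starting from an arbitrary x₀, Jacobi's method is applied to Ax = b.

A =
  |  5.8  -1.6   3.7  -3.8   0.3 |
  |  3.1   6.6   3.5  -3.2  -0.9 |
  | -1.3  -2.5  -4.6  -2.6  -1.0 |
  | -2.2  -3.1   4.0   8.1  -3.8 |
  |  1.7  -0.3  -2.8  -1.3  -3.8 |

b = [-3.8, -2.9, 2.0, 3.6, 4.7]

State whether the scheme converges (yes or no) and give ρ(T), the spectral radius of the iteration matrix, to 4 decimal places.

no, ρ = 1.2742

Write A = D+L+U with D = diag(5.8, 6.6, -4.6, 8.1, -3.8).
T_J = -D⁻¹(L+U): T[3,1] = -(-3.1)/(8.1) = +0.3827; T[3,3] = 0.
  T[0,:] = [+0.0000 +0.2759 -0.6379 +0.6552 -0.0517]
  T[1,:] = [-0.4697 +0.0000 -0.5303 +0.4848 +0.1364]
  T[2,:] = [-0.2826 -0.5435 +0.0000 -0.5652 -0.2174]
  T[3,:] = [+0.2716 +0.3827 -0.4938 +0.0000 +0.4691]
  T[4,:] = [+0.4474 -0.0789 -0.7368 -0.3421 +0.0000]
|eigenvalues of T|: 1.2742, 0.7791, 0.4983, 0.4983, 0.1094.
spectral radius ρ = 1.2742; 1.2742 > 1 ⇒ diverges.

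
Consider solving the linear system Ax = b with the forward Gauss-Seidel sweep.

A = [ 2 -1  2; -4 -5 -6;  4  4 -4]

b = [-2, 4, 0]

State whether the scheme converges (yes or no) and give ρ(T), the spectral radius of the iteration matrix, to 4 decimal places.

Split A = D + L + U, D = diag(2, -5, -4).
Gauss-Seidel: T = -(D+L)⁻¹U, row 0 first, T[0,2] = -(2)/(2) = -1.0000; later rows by forward substitution.
  T[0,:] = [+0.0000, +0.5000, -1.0000]
  T[1,:] = [+0.0000, -0.4000, -0.4000]
  T[2,:] = [+0.0000, +0.1000, -1.4000]
|λ(T)| sorted: 1.3583, 0.4417, 0.0000.
spectral radius ρ = 1.3583; 1.3583 > 1: divergent.

no, ρ = 1.3583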